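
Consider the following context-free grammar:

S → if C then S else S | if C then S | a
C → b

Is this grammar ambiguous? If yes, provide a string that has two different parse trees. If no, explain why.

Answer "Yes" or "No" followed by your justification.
The 'dangling else' can attach to either if. Two leftmost derivations of  if b then if b then a else a:
  (1) S ⇒ if C then S else S ⇒ if b then S else S ⇒ if b then if C then S else S ⇒ if b then if b then S else S ⇒ if b then if b then a else S ⇒ if b then if b then a else a   (else belongs to the outer if)
  (2) S ⇒ if C then S ⇒ if b then S ⇒ if b then if C then S else S ⇒ if b then if b then S else S ⇒ if b then if b then a else S ⇒ if b then if b then a else a   (else belongs to the inner if)
Two distinct parse trees for the same string, so the grammar is ambiguous.

Final answer: Yes - the string 'if b then if b then a else a' has two distinct leftmost derivations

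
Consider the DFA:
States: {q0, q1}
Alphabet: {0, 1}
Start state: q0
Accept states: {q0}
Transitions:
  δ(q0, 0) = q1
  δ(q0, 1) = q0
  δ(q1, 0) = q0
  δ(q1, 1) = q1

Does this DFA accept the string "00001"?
Processing string "00001":
  q0 --0--> q1
  q1 --0--> q0
  q0 --0--> q1
  q1 --0--> q0
  q0 --1--> q0
Final state: q0
Accept states: {q0}
q0 is an accept state, so the string is accepted.

Final answer: Yes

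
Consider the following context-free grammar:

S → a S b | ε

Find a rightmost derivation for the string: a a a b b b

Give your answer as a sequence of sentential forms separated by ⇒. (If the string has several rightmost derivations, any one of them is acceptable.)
Start with S.
Step 1: the rightmost non-terminal is S; apply S → a S b:  a S b
Step 2: the rightmost non-terminal is S; apply S → a S b:  a a S b b
Step 3: the rightmost non-terminal is S; apply S → a S b:  a a a S b b b
Step 4: the rightmost non-terminal is S; apply S → ε:  a a a b b b

Final answer: S ⇒ a S b ⇒ a a S b b ⇒ a a a S b b b ⇒ a a a b b b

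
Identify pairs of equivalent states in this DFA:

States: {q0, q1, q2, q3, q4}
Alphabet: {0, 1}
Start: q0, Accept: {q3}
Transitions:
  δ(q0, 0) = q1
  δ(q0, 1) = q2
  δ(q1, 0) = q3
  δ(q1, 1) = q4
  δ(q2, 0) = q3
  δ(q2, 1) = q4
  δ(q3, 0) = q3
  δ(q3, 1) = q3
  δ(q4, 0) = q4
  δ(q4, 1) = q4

Using the table-filling algorithm:
Round 0 – mark pairs where exactly one state is accepting: (q0,q3), (q1,q3), (q2,q3), (q3,q4)
Round 1 – newly marked: (q0,q1) [on 0: q1 vs q3, already marked]; (q0,q2) [on 0: q1 vs q3, already marked]; (q1,q4) [on 0: q3 vs q4, already marked]; (q2,q4) [on 0: q3 vs q4, already marked]
Round 2 – newly marked: (q0,q4) [on 0: q1 vs q4, already marked]
No further pairs can be marked.
(q1, q2) unmarked: δ(q1,0)=q3, δ(q2,0)=q3; δ(q1,1)=q4, δ(q2,1)=q4 → equivalent
Equivalent pairs: (q1, q2)

Final answer: Equivalent pairs: (q1, q2)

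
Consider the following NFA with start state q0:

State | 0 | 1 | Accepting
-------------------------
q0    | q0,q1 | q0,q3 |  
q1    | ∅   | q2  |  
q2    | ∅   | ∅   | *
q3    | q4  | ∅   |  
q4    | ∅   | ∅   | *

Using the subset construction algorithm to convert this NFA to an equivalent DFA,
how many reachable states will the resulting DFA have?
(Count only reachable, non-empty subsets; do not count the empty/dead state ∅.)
Start subset: {q0}
{q0}: on 0 → {q0, q1}, on 1 → {q0, q3}
{q0, q1}: on 0 → {q0, q1}, on 1 → {q0, q2, q3}
{q0, q3}: on 0 → {q0, q1, q4}, on 1 → {q0, q3}
{q0, q2, q3}: on 0 → {q0, q1, q4}, on 1 → {q0, q3}
{q0, q1, q4}: on 0 → {q0, q1}, on 1 → {q0, q2, q3}
Reachable non-empty subsets: {q0}, {q0, q1}, {q0, q3}, {q0, q2, q3}, {q0, q1, q4} — 5 in total.

Final answer: 5 states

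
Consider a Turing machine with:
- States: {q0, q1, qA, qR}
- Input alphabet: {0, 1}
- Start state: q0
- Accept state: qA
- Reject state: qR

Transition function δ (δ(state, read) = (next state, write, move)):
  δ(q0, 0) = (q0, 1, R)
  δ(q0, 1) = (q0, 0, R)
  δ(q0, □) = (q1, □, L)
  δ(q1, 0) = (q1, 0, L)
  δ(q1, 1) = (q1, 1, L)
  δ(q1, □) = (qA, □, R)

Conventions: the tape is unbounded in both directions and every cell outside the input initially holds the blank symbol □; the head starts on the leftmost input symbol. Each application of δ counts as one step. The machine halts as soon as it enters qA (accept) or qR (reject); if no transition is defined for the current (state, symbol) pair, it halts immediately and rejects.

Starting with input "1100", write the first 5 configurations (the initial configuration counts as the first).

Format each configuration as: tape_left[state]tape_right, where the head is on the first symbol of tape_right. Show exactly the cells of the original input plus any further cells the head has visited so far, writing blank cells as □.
Step 0: [q0]1100 (head at position 0)
Step 1: δ(q0, 1) = (q0, 0, R)  ⊢  0[q0]100 (head at position 1)
Step 2: δ(q0, 1) = (q0, 0, R)  ⊢  00[q0]00 (head at position 2)
Step 3: δ(q0, 0) = (q0, 1, R)  ⊢  001[q0]0 (head at position 3)
Step 4: δ(q0, 0) = (q0, 1, R)  ⊢  0011[q0]□ (head at position 4)

Final answer: [q0]1100 ⊢ 0[q0]100 ⊢ 00[q0]00 ⊢ 001[q0]0 ⊢ 0011[q0]□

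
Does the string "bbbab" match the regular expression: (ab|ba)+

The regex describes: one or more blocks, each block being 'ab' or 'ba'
No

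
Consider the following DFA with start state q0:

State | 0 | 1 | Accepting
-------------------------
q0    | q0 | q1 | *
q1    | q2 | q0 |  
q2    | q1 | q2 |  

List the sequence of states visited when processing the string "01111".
q0 → q0 → q1 → q0 → q1 → q0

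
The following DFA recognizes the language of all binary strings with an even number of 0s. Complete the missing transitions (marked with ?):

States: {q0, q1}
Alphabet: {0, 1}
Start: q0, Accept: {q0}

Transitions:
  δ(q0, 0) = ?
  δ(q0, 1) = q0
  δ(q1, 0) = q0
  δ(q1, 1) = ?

What each state remembers (consistent with the given transitions and accept states):
  q0: an even number of 0s has been read so far
  q1: an odd number of 0s has been read so far
Filling in the missing entries:
  δ(q0, 0): in q0 (an even number of 0s has been read so far), after reading 0 we have: an odd number of 0s has been read so far → q1
  δ(q1, 1): in q1 (an odd number of 0s has been read so far), after reading 1 we have: an odd number of 0s has been read so far → q1

Final answer: δ(q0, 0) = q1; δ(q1, 1) = q1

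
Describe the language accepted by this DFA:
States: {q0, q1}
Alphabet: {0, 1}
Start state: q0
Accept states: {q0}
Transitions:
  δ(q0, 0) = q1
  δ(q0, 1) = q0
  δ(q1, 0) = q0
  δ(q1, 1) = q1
Analyzing the DFA structure:
Start state: q0
Accept states: {q0}
Interpreting what each state remembers (checking against the transitions):
  q0: an even number of 0s has been read so far
  q1: an odd number of 0s has been read so far
  δ(q0, 0): in q0 (an even number of 0s has been read so far), after reading 0 we have: an odd number of 0s has been read so far → q1
  δ(q0, 1): in q0 (an even number of 0s has been read so far), after reading 1 we have: an even number of 0s has been read so far → q0
  δ(q1, 0): in q1 (an odd number of 0s has been read so far), after reading 0 we have: an even number of 0s has been read so far → q0
  δ(q1, 1): in q1 (an odd number of 0s has been read so far), after reading 1 we have: an odd number of 0s has been read so far → q1
A string is accepted iff it ends in {q0}, i.e. an even number of 0s has been read so far.
Language: All binary strings with an even number of 0s

Final answer: All binary strings with an even number of 0s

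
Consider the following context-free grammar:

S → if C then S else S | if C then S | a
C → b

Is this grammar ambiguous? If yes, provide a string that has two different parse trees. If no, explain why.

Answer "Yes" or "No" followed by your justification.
The 'dangling else' can attach to either if. Two leftmost derivations of  if b then if b then a else a:
  (1) S ⇒ if C then S else S ⇒ if b then S else S ⇒ if b then if C then S else S ⇒ if b then if b then S else S ⇒ if b then if b then a else S ⇒ if b then if b then a else a   (else belongs to the outer if)
  (2) S ⇒ if C then S ⇒ if b then S ⇒ if b then if C then S else S ⇒ if b then if b then S else S ⇒ if b then if b then a else S ⇒ if b then if b then a else a   (else belongs to the inner if)
Two distinct parse trees for the same string, so the grammar is ambiguous.

Final answer: Yes - the string 'if b then if b then a else a' has two distinct leftmost derivations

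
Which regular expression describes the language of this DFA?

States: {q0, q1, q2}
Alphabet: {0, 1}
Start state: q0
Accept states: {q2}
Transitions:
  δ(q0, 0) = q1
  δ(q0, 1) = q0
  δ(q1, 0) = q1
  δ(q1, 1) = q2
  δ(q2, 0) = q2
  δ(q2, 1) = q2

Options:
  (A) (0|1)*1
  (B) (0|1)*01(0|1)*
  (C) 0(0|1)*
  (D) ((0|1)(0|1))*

Testing sample strings against the DFA:
  '00101' -> accepted
  '11000' -> rejected
  '01010' -> accepted
  '10000' -> rejected
Checking each option for a counterexample:
  (A) (0|1)*1: '1' is rejected by the DFA but matches the regex → eliminated
  (B) (0|1)*01(0|1)*: agrees with the DFA on all strings of length ≤ 4
  (C) 0(0|1)*: '0' is rejected by the DFA but matches the regex → eliminated
  (D) ((0|1)(0|1))*: ε is rejected by the DFA but matches the regex → eliminated
Only (B) (0|1)*01(0|1)* is consistent with the DFA.

Final answer: (B) (0|1)*01(0|1)*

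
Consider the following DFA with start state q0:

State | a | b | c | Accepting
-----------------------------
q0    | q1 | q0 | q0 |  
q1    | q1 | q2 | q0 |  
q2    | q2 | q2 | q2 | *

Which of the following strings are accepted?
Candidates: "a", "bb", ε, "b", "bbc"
"a": q0 → q1; q1 is not accepting → rejected
"bb": q0 → q0 → q0; q0 is not accepting → rejected
ε: q0; q0 is not accepting → rejected
"b": q0 → q0; q0 is not accepting → rejected
"bbc": q0 → q0 → q0 → q0; q0 is not accepting → rejected

Final answer: None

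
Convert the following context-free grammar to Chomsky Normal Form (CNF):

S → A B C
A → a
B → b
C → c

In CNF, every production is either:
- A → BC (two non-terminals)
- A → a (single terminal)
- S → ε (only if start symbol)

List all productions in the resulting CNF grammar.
The grammar has no ε-productions or unit productions to eliminate.
A → a is already in CNF (single terminal) – keep it.
B → b is already in CNF (single terminal) – keep it.
C → c is already in CNF (single terminal) – keep it.
S → A B C has 3 symbols on the right: break it into binary productions S → A X0, X0 → B C.
Resulting CNF grammar (5 productions): A → a; B → b; C → c; S → A X0; X0 → B C

Final answer: A → a; B → b; C → c; S → A X0; X0 → B C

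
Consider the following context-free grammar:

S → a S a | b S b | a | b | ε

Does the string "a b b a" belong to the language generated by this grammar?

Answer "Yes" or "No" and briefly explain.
A derivation exists: S ⇒ a S a ⇒ a b S b a ⇒ a b b a (using S → a S a, S → b S b, then S → ε).

Final answer: Yes - a valid derivation exists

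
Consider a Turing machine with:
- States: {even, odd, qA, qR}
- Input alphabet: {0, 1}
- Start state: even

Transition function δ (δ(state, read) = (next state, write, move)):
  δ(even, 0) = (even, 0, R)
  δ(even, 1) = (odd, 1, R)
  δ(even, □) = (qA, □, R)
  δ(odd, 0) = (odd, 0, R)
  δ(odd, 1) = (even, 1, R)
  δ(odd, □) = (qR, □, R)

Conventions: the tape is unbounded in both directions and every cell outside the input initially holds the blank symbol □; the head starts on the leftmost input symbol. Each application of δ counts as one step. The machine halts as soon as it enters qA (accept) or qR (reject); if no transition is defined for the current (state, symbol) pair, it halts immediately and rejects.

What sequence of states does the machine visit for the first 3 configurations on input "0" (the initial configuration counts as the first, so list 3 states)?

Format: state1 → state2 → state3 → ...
Step 0: [even]0 (head at position 0)
Step 1: δ(even, 0) = (even, 0, R)  ⊢  0[even]□ (head at position 1)
Step 2: δ(even, □) = (qA, □, R)  ⊢  0□[qA]□ (head at position 2)
Reading off the states of these 3 configurations: even → even → qA

Final answer: even → even → qA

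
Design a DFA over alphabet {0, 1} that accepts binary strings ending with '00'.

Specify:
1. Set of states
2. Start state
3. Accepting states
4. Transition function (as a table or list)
One valid DFA (any DFA recognizing the same language is acceptable):
States: {q0, q1, q2}
Start: q0
Accepting: {q2}
Transitions (accepting states marked with *):
State | 0 | 1 | Accepting
-------------------------
q0    | q1 | q0 |  
q1    | q2 | q0 |  
q2    | q2 | q0 | *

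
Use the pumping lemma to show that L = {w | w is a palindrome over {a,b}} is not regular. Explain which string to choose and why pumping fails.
Language: L = {w | w is a palindrome over {a,b}} (strings that read the same forwards and backwards)
Step 1: Assume for contradiction that L is regular, with pumping length p.
Step 2: Choose s = a^p b a^p. Then s ∈ L (it reads the same forwards and backwards) and |s| ≥ p.
Step 3: Consider any decomposition s = xyz with |xy| ≤ p and |y| > 0. Since |xy| ≤ p and the first p symbols of s are all a's, y = a^k for some k with 1 ≤ k ≤ p.
Step 4: Pumping up (i = 2): xy²z = a^(p+k) b a^p. Its reverse is a^p b a^(p+k) ≠ a^(p+k) b a^p (the single b is no longer in the middle), so xy²z is not a palindrome and xy²z ∉ L.
This contradicts the pumping lemma, so L is not regular.

Final answer: Choose s = a^p b a^p. Since |xy| ≤ p, y = a^k with k ≥ 1. Then xy²z = a^(p+k) b a^p is not a palindrome, so ∉ L.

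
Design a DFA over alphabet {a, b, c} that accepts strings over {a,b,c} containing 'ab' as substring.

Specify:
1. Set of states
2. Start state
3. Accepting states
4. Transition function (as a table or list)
One valid DFA (any DFA recognizing the same language is acceptable):
States: {q0, q1, q2}
Start: q0
Accepting: {q2}
Transitions (accepting states marked with *):
State | a | b | c | Accepting
-----------------------------
q0    | q1 | q0 | q0 |  
q1    | q1 | q2 | q0 |  
q2    | q2 | q2 | q2 | *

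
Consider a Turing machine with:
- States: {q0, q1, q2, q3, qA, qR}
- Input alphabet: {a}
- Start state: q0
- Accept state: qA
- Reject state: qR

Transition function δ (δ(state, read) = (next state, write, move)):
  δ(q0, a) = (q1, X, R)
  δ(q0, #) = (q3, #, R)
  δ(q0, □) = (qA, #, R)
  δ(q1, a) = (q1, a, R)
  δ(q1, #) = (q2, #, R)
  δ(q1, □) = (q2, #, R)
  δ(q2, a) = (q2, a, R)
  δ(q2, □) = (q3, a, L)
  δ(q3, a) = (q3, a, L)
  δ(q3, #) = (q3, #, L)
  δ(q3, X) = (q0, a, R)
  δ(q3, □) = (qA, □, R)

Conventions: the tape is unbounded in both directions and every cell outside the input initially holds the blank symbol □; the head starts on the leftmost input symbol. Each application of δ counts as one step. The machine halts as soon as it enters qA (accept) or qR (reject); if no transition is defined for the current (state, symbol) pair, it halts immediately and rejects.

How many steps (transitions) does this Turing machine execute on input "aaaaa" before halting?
Trace (configuration after each step, as tape_left[state]tape_right with head position):
Step 0: [q0]aaaaa (head at position 0)
Step 1: X[q1]aaaa (head 1)
Step 2: Xa[q1]aaa (head 2)
Step 3: Xaa[q1]aa (head 3)
Step 4: Xaaa[q1]a (head 4)
Step 5: Xaaaa[q1]□ (head 5)
Step 6: Xaaaa#[q2]□ (head 6)
Step 7: Xaaaa[q3]#a (head 5)
Step 8: Xaaa[q3]a#a (head 4)
Step 9: Xaa[q3]aa#a (head 3)
Step 10: Xa[q3]aaa#a (head 2)
Step 11: X[q3]aaaa#a (head 1)
Step 12: [q3]Xaaaa#a (head 0)
Step 13: a[q0]aaaa#a (head 1)
Step 14: aX[q1]aaa#a (head 2)
Step 15: aXa[q1]aa#a (head 3)
Step 16: aXaa[q1]a#a (head 4)
Step 17: aXaaa[q1]#a (head 5)
Step 18: aXaaa#[q2]a (head 6)
Step 19: aXaaa#a[q2]□ (head 7)
Step 20: aXaaa#[q3]aa (head 6)
Step 21: aXaaa[q3]#aa (head 5)
Step 22: aXaa[q3]a#aa (head 4)
Step 23: aXa[q3]aa#aa (head 3)
Step 24: aX[q3]aaa#aa (head 2)
Step 25: a[q3]Xaaa#aa (head 1)
Step 26: aa[q0]aaa#aa (head 2)
Step 27: aaX[q1]aa#aa (head 3)
Step 28: aaXa[q1]a#aa (head 4)
Step 29: aaXaa[q1]#aa (head 5)
Step 30: aaXaa#[q2]aa (head 6)
Step 31: aaXaa#a[q2]a (head 7)
Step 32: aaXaa#aa[q2]□ (head 8)
Step 33: aaXaa#a[q3]aa (head 7)
Step 34: aaXaa#[q3]aaa (head 6)
Step 35: aaXaa[q3]#aaa (head 5)
Step 36: aaXa[q3]a#aaa (head 4)
Step 37: aaX[q3]aa#aaa (head 3)
Step 38: aa[q3]Xaa#aaa (head 2)
Step 39: aaa[q0]aa#aaa (head 3)
Step 40: aaaX[q1]a#aaa (head 4)
Step 41: aaaXa[q1]#aaa (head 5)
Step 42: aaaXa#[q2]aaa (head 6)
Step 43: aaaXa#a[q2]aa (head 7)
Step 44: aaaXa#aa[q2]a (head 8)
Step 45: aaaXa#aaa[q2]□ (head 9)
Step 46: aaaXa#aa[q3]aa (head 8)
Step 47: aaaXa#a[q3]aaa (head 7)
Step 48: aaaXa#[q3]aaaa (head 6)
Step 49: aaaXa[q3]#aaaa (head 5)
Step 50: aaaX[q3]a#aaaa (head 4)
Step 51: aaa[q3]Xa#aaaa (head 3)
Step 52: aaaa[q0]a#aaaa (head 4)
Step 53: aaaaX[q1]#aaaa (head 5)
Step 54: aaaaX#[q2]aaaa (head 6)
Step 55: aaaaX#a[q2]aaa (head 7)
Step 56: aaaaX#aa[q2]aa (head 8)
Step 57: aaaaX#aaa[q2]a (head 9)
Step 58: aaaaX#aaaa[q2]□ (head 10)
Step 59: aaaaX#aaa[q3]aa (head 9)
Step 60: aaaaX#aa[q3]aaa (head 8)
Step 61: aaaaX#a[q3]aaaa (head 7)
Step 62: aaaaX#[q3]aaaaa (head 6)
Step 63: aaaaX[q3]#aaaaa (head 5)
Step 64: aaaa[q3]X#aaaaa (head 4)
Step 65: aaaaa[q0]#aaaaa (head 5)
Step 66: aaaaa#[q3]aaaaa (head 6)
Step 67: aaaaa[q3]#aaaaa (head 5)
Step 68: aaaa[q3]a#aaaaa (head 4)
Step 69: aaa[q3]aa#aaaaa (head 3)
Step 70: aa[q3]aaa#aaaaa (head 2)
Step 71: a[q3]aaaa#aaaaa (head 1)
Step 72: [q3]aaaaa#aaaaa (head 0)
Step 73: [q3]□aaaaa#aaaaa (head -1)
Step 74: □[qA]aaaaa#aaaaa (head 0)
The machine is in qA, so it halts and accepts.
Number of transitions executed: 74.

Final answer: 74 steps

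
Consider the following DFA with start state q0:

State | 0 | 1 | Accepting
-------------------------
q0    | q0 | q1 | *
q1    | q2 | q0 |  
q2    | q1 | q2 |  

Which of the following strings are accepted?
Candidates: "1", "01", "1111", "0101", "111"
"1": q0 → q1; q1 is not accepting → rejected
"01": q0 → q0 → q1; q1 is not accepting → rejected
"1111": q0 → q1 → q0 → q1 → q0; q0 is accepting → accepted
"0101": q0 → q0 → q1 → q2 → q2; q2 is not accepting → rejected
"111": q0 → q1 → q0 → q1; q1 is not accepting → rejected

Final answer: "1111"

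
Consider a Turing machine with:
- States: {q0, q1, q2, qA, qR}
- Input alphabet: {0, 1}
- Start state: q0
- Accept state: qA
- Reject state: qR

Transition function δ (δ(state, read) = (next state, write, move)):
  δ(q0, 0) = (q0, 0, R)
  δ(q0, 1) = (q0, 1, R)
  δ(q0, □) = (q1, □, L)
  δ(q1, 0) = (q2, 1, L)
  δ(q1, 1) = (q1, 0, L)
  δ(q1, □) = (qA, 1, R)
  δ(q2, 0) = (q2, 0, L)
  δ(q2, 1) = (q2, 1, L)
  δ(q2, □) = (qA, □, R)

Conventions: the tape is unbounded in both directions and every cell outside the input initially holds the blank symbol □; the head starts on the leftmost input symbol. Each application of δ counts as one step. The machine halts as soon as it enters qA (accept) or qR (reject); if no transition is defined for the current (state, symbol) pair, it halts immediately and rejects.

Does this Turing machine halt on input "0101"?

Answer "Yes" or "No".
Step 0: [q0]0101 (head at position 0)
Step 1: δ(q0, 0) = (q0, 0, R)  ⊢  0[q0]101 (head at position 1)
Step 2: δ(q0, 1) = (q0, 1, R)  ⊢  01[q0]01 (head at position 2)
Step 3: δ(q0, 0) = (q0, 0, R)  ⊢  010[q0]1 (head at position 3)
Step 4: δ(q0, 1) = (q0, 1, R)  ⊢  0101[q0]□ (head at position 4)
Step 5: δ(q0, □) = (q1, □, L)  ⊢  010[q1]1□ (head at position 3)
Step 6: δ(q1, 1) = (q1, 0, L)  ⊢  01[q1]00□ (head at position 2)
Step 7: δ(q1, 0) = (q2, 1, L)  ⊢  0[q2]110□ (head at position 1)
Step 8: δ(q2, 1) = (q2, 1, L)  ⊢  [q2]0110□ (head at position 0)
Step 9: δ(q2, 0) = (q2, 0, L)  ⊢  [q2]□0110□ (head at position -1)
Step 10: δ(q2, □) = (qA, □, R)  ⊢  □[qA]0110□ (head at position 0)
The machine is in qA, so it halts and accepts.
It halts after 10 steps.

Final answer: Yes - halts after 10 steps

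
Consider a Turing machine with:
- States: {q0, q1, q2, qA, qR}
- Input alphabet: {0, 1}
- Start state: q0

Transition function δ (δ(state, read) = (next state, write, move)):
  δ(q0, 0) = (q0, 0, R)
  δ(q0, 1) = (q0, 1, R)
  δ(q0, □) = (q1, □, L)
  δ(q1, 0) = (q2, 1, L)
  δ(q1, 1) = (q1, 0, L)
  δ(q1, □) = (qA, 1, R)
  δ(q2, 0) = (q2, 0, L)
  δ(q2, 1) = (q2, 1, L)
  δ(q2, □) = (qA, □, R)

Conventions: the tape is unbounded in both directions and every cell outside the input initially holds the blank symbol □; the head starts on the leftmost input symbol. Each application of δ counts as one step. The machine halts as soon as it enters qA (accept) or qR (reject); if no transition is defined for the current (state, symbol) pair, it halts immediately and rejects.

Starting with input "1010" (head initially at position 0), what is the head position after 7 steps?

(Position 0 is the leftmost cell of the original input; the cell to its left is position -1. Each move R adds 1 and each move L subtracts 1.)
Step 0: [q0]1010 (head at position 0)
Step 1: δ(q0, 1) = (q0, 1, R)  ⊢  1[q0]010 (head at position 1)
Step 2: δ(q0, 0) = (q0, 0, R)  ⊢  10[q0]10 (head at position 2)
Step 3: δ(q0, 1) = (q0, 1, R)  ⊢  101[q0]0 (head at position 3)
Step 4: δ(q0, 0) = (q0, 0, R)  ⊢  1010[q0]□ (head at position 4)
Step 5: δ(q0, □) = (q1, □, L)  ⊢  101[q1]0□ (head at position 3)
Step 6: δ(q1, 0) = (q2, 1, L)  ⊢  10[q2]11□ (head at position 2)
Step 7: δ(q2, 1) = (q2, 1, L)  ⊢  1[q2]011□ (head at position 1)
Head position after 7 steps: 1

Final answer: Position 1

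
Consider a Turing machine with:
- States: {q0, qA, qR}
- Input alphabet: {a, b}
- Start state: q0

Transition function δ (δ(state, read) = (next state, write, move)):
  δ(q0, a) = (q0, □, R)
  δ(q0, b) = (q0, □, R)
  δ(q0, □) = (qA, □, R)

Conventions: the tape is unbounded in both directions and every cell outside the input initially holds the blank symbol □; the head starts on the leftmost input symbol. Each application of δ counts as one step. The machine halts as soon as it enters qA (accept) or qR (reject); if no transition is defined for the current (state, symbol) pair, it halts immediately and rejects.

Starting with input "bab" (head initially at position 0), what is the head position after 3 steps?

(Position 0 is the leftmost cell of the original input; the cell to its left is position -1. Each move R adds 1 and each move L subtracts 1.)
Step 0: [q0]bab (head at position 0)
Step 1: δ(q0, b) = (q0, □, R)  ⊢  □[q0]ab (head at position 1)
Step 2: δ(q0, a) = (q0, □, R)  ⊢  □□[q0]b (head at position 2)
Step 3: δ(q0, b) = (q0, □, R)  ⊢  □□□[q0]□ (head at position 3)
Head position after 3 steps: 3

Final answer: Position 3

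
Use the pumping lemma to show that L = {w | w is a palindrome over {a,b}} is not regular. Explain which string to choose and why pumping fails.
Language: L = {w | w is a palindrome over {a,b}} (strings that read the same forwards and backwards)
Step 1: Assume for contradiction that L is regular, with pumping length p.
Step 2: Choose s = a^p b a^p. Then s ∈ L (it reads the same forwards and backwards) and |s| ≥ p.
Step 3: Consider any decomposition s = xyz with |xy| ≤ p and |y| > 0. Since |xy| ≤ p and the first p symbols of s are all a's, y = a^k for some k with 1 ≤ k ≤ p.
Step 4: Pumping up (i = 2): xy²z = a^(p+k) b a^p. Its reverse is a^p b a^(p+k) ≠ a^(p+k) b a^p (the single b is no longer in the middle), so xy²z is not a palindrome and xy²z ∉ L.
This contradicts the pumping lemma, so L is not regular.

Final answer: Choose s = a^p b a^p. Since |xy| ≤ p, y = a^k with k ≥ 1. Then xy²z = a^(p+k) b a^p is not a palindrome, so ∉ L.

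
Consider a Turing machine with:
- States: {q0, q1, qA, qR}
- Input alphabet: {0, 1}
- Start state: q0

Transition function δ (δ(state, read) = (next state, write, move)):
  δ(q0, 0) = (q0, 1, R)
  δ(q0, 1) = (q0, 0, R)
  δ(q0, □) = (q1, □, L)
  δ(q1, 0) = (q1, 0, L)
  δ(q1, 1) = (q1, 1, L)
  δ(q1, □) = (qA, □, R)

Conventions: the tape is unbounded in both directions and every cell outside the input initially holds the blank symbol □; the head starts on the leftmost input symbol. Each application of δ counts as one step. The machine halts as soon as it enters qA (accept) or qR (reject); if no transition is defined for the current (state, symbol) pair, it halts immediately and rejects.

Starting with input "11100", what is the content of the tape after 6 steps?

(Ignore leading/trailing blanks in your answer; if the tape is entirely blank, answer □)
Step 0: [q0]11100 (head at position 0)
Step 1: δ(q0, 1) = (q0, 0, R)  ⊢  0[q0]1100 (head at position 1)
Step 2: δ(q0, 1) = (q0, 0, R)  ⊢  00[q0]100 (head at position 2)
Step 3: δ(q0, 1) = (q0, 0, R)  ⊢  000[q0]00 (head at position 3)
Step 4: δ(q0, 0) = (q0, 1, R)  ⊢  0001[q0]0 (head at position 4)
Step 5: δ(q0, 0) = (q0, 1, R)  ⊢  00011[q0]□ (head at position 5)
Step 6: δ(q0, □) = (q1, □, L)  ⊢  0001[q1]1□ (head at position 4)
Tape after 6 steps (ignoring surrounding blanks): 00011

Final answer: Tape: 00011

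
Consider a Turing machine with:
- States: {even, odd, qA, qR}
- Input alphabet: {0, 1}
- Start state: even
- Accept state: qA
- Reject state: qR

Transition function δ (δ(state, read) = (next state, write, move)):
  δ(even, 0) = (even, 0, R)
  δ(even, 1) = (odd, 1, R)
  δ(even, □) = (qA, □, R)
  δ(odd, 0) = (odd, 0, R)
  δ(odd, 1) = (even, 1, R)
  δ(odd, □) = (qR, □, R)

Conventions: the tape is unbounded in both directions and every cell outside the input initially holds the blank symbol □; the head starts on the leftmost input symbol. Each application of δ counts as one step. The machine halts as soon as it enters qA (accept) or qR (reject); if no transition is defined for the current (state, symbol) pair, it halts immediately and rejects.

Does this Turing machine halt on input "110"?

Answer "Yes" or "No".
Step 0: [even]110 (head at position 0)
Step 1: δ(even, 1) = (odd, 1, R)  ⊢  1[odd]10 (head at position 1)
Step 2: δ(odd, 1) = (even, 1, R)  ⊢  11[even]0 (head at position 2)
Step 3: δ(even, 0) = (even, 0, R)  ⊢  110[even]□ (head at position 3)
Step 4: δ(even, □) = (qA, □, R)  ⊢  110□[qA]□ (head at position 4)
The machine is in qA, so it halts and accepts.
It halts after 4 steps.

Final answer: Yes - halts after 4 steps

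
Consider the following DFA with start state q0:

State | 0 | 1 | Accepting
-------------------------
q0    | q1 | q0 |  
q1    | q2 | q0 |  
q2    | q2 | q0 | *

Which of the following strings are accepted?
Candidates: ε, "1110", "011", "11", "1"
ε: q0; q0 is not accepting → rejected
"1110": q0 → q0 → q0 → q0 → q1; q1 is not accepting → rejected
"011": q0 → q1 → q0 → q0; q0 is not accepting → rejected
"11": q0 → q0 → q0; q0 is not accepting → rejected
"1": q0 → q0; q0 is not accepting → rejected

Final answer: None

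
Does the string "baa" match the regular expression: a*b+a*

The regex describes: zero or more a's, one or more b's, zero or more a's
Yes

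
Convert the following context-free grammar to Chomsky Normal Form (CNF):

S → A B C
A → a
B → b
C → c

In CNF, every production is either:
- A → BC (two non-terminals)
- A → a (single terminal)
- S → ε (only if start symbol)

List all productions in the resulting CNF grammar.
The grammar has no ε-productions or unit productions to eliminate.
A → a is already in CNF (single terminal) – keep it.
B → b is already in CNF (single terminal) – keep it.
C → c is already in CNF (single terminal) – keep it.
S → A B C has 3 symbols on the right: break it into binary productions S → A X0, X0 → B C.
Resulting CNF grammar (5 productions): A → a; B → b; C → c; S → A X0; X0 → B C

Final answer: A → a; B → b; C → c; S → A X0; X0 → B C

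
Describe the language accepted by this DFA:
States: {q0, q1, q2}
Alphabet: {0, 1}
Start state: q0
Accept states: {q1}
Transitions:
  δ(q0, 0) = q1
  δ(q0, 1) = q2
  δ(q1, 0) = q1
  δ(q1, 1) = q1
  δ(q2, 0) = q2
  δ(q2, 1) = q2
Analyzing the DFA structure:
Start state: q0
Accept states: {q1}
Interpreting what each state remembers (checking against the transitions):
  q0: nothing has been read yet
  q1: the first symbol was 0
  q2: the first symbol was 1 (trap state)
  δ(q0, 0): in q0 (nothing has been read yet), after reading 0 we have: the first symbol was 0 → q1
  δ(q0, 1): in q0 (nothing has been read yet), after reading 1 we have: the first symbol was 1 (trap state) → q2
  δ(q1, 0): in q1 (the first symbol was 0), after reading 0 we have: the first symbol was 0 → q1
  δ(q1, 1): in q1 (the first symbol was 0), after reading 1 we have: the first symbol was 0 → q1
  δ(q2, 0): in q2 (the first symbol was 1 (trap state)), after reading 0 we have: the first symbol was 1 (trap state) → q2
  δ(q2, 1): in q2 (the first symbol was 1 (trap state)), after reading 1 we have: the first symbol was 1 (trap state) → q2
A string is accepted iff it ends in {q1}, i.e. the first symbol was 0.
Language: All binary strings starting with 0

Final answer: All binary strings starting with 0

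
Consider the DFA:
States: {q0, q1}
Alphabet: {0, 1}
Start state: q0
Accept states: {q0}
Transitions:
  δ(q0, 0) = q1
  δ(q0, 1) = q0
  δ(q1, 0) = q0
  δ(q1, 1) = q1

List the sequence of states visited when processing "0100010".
Starting at q0
Read '0': q0 -> q1
Read '1': q1 -> q1
Read '0': q1 -> q0
Read '0': q0 -> q1
Read '0': q1 -> q0
Read '1': q0 -> q0
Read '0': q0 -> q1

Final answer: q0 -> q1 -> q1 -> q0 -> q1 -> q0 -> q0 -> q1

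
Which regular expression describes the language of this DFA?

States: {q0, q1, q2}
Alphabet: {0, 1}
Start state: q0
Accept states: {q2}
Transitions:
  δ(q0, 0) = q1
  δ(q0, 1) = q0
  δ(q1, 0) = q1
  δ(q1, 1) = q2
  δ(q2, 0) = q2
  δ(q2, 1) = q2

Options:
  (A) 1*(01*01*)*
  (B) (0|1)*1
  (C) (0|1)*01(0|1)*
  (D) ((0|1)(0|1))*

Testing sample strings against the DFA:
  '1100' -> rejected
  '100' -> rejected
  '1100' -> rejected
  '110' -> rejected
Checking each option for a counterexample:
  (A) 1*(01*01*)*: ε is rejected by the DFA but matches the regex → eliminated
  (B) (0|1)*1: '1' is rejected by the DFA but matches the regex → eliminated
  (C) (0|1)*01(0|1)*: agrees with the DFA on all strings of length ≤ 4
  (D) ((0|1)(0|1))*: ε is rejected by the DFA but matches the regex → eliminated
Only (C) (0|1)*01(0|1)* is consistent with the DFA.

Final answer: (C) (0|1)*01(0|1)*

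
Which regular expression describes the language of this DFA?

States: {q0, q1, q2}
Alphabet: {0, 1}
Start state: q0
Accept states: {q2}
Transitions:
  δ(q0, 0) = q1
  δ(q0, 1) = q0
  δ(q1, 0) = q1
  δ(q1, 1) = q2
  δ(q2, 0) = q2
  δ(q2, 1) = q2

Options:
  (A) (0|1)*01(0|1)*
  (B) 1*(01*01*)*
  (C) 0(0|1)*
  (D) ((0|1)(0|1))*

Testing sample strings against the DFA:
  '100' -> rejected
  '00101' -> accepted
  '01' -> accepted
  '00' -> rejected
Checking each option for a counterexample:
  (A) (0|1)*01(0|1)*: agrees with the DFA on all strings of length ≤ 4
  (B) 1*(01*01*)*: ε is rejected by the DFA but matches the regex → eliminated
  (C) 0(0|1)*: '0' is rejected by the DFA but matches the regex → eliminated
  (D) ((0|1)(0|1))*: ε is rejected by the DFA but matches the regex → eliminated
Only (A) (0|1)*01(0|1)* is consistent with the DFA.

Final answer: (A) (0|1)*01(0|1)*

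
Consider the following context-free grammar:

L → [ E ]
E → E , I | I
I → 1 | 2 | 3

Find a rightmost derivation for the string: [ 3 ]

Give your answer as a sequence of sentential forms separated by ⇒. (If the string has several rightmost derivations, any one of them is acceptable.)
Start with L.
Step 1: the rightmost non-terminal is L; apply L → [ E ]:  [ E ]
Step 2: the rightmost non-terminal is E; apply E → I:  [ I ]
Step 3: the rightmost non-terminal is I; apply I → 3:  [ 3 ]

Final answer: L ⇒ [ E ] ⇒ [ I ] ⇒ [ 3 ]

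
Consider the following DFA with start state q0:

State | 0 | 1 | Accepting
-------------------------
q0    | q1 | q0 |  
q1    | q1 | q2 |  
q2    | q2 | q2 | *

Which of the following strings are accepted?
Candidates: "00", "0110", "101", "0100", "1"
"00": q0 → q1 → q1; q1 is not accepting → rejected
"0110": q0 → q1 → q2 → q2 → q2; q2 is accepting → accepted
"101": q0 → q0 → q1 → q2; q2 is accepting → accepted
"0100": q0 → q1 → q2 → q2 → q2; q2 is accepting → accepted
"1": q0 → q0; q0 is not accepting → rejected

Final answer: "0110", "101", "0100"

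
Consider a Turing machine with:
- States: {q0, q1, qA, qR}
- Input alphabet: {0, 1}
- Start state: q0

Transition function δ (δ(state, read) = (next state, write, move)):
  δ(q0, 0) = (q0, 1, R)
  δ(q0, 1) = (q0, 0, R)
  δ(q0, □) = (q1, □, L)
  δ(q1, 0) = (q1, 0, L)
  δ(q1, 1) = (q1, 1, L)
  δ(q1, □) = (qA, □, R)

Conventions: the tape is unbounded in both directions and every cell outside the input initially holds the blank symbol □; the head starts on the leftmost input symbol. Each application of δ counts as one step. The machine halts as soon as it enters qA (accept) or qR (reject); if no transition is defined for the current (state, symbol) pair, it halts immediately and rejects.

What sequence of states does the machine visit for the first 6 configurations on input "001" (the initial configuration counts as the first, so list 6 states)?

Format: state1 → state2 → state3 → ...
Step 0: [q0]001 (head at position 0)
Step 1: δ(q0, 0) = (q0, 1, R)  ⊢  1[q0]01 (head at position 1)
Step 2: δ(q0, 0) = (q0, 1, R)  ⊢  11[q0]1 (head at position 2)
Step 3: δ(q0, 1) = (q0, 0, R)  ⊢  110[q0]□ (head at position 3)
Step 4: δ(q0, □) = (q1, □, L)  ⊢  11[q1]0□ (head at position 2)
Step 5: δ(q1, 0) = (q1, 0, L)  ⊢  1[q1]10□ (head at position 1)
Reading off the states of these 6 configurations: q0 → q0 → q0 → q0 → q1 → q1

Final answer: q0 → q0 → q0 → q0 → q1 → q1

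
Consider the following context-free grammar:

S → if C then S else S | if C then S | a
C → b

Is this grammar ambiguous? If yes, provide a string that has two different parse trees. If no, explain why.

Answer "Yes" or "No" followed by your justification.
The 'dangling else' can attach to either if. Two leftmost derivations of  if b then if b then a else a:
  (1) S ⇒ if C then S else S ⇒ if b then S else S ⇒ if b then if C then S else S ⇒ if b then if b then S else S ⇒ if b then if b then a else S ⇒ if b then if b then a else a   (else belongs to the outer if)
  (2) S ⇒ if C then S ⇒ if b then S ⇒ if b then if C then S else S ⇒ if b then if b then S else S ⇒ if b then if b then a else S ⇒ if b then if b then a else a   (else belongs to the inner if)
Two distinct parse trees for the same string, so the grammar is ambiguous.

Final answer: Yes - the string 'if b then if b then a else a' has two distinct leftmost derivations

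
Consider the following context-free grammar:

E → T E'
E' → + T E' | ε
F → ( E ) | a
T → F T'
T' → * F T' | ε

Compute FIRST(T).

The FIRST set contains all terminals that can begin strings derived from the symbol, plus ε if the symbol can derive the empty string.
FIRST(F): F → ( E ) contributes '(' and F → a contributes 'a', so FIRST(F) = {(, a}. F is not nullable.
FIRST(T): T → F T' begins with F, and F is not nullable, so FIRST(T) = FIRST(F) = {(, a}.

Final answer: {(, a}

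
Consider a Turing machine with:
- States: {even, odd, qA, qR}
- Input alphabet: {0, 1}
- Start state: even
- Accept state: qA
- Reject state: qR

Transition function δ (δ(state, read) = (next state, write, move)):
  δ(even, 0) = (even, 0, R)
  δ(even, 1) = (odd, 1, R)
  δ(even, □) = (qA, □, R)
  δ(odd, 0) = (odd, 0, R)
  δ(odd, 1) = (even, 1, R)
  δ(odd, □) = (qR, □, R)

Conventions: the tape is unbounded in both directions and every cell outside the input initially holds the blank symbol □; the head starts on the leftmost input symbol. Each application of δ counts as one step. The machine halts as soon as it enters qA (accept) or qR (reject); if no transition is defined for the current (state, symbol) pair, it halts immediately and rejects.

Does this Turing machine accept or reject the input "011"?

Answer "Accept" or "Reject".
Step 0: [even]011 (head at position 0)
Step 1: δ(even, 0) = (even, 0, R)  ⊢  0[even]11 (head at position 1)
Step 2: δ(even, 1) = (odd, 1, R)  ⊢  01[odd]1 (head at position 2)
Step 3: δ(odd, 1) = (even, 1, R)  ⊢  011[even]□ (head at position 3)
Step 4: δ(even, □) = (qA, □, R)  ⊢  011□[qA]□ (head at position 4)
The machine is in qA, so it halts and accepts.

Final answer: Accept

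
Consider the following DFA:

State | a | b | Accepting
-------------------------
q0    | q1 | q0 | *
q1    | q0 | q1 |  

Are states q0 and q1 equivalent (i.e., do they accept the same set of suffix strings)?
Try the suffix ε (the empty string).
From q0: q0 — accepting.
From q1: q1 — not accepting.
The two states disagree on this suffix, so they are not equivalent.

Final answer: No. Distinguishing string: ε (the empty string) - accepted from q0 but not from q1.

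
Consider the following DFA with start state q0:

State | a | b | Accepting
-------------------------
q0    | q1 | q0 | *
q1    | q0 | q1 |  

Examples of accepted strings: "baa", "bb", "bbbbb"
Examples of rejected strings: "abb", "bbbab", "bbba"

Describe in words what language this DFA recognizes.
strings over {a,b} with an even number of a's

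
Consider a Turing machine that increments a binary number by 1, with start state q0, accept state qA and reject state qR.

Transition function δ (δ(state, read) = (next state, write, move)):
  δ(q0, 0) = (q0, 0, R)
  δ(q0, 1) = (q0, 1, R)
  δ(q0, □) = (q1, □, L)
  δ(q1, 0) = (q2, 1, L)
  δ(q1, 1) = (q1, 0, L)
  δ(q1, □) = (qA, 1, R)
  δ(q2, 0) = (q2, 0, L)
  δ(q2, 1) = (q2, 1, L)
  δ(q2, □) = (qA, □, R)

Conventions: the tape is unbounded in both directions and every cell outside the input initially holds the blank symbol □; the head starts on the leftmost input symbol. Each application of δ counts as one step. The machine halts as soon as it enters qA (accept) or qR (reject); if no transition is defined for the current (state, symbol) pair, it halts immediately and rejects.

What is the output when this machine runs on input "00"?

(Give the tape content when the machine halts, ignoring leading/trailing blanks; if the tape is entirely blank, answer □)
Step 0: [q0]00 (head at position 0)
Step 1: δ(q0, 0) = (q0, 0, R)  ⊢  0[q0]0 (head at position 1)
Step 2: δ(q0, 0) = (q0, 0, R)  ⊢  00[q0]□ (head at position 2)
Step 3: δ(q0, □) = (q1, □, L)  ⊢  0[q1]0□ (head at position 1)
Step 4: δ(q1, 0) = (q2, 1, L)  ⊢  [q2]01□ (head at position 0)
Step 5: δ(q2, 0) = (q2, 0, L)  ⊢  [q2]□01□ (head at position -1)
Step 6: δ(q2, □) = (qA, □, R)  ⊢  □[qA]01□ (head at position 0)
The machine is in qA, so it halts and accepts.
Tape content when halted (ignoring surrounding blanks): 01

Final answer: Output: 01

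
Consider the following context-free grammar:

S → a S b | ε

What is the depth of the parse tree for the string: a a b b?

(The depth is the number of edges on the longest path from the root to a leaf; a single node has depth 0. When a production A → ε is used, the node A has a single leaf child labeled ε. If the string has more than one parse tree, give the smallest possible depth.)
The only parse tree applies S → a S b 2 times (once per matching a…b pair) and then S → ε.
The S nodes sit at depths 0, 1, …, 2; the innermost S (depth 2) has the single child ε at depth 3.
The terminal leaves a, b are at depths 1..2, so the longest root-to-leaf path is S → S → … → S → ε with 3 edges.
Depth = 3.

Final answer: 3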